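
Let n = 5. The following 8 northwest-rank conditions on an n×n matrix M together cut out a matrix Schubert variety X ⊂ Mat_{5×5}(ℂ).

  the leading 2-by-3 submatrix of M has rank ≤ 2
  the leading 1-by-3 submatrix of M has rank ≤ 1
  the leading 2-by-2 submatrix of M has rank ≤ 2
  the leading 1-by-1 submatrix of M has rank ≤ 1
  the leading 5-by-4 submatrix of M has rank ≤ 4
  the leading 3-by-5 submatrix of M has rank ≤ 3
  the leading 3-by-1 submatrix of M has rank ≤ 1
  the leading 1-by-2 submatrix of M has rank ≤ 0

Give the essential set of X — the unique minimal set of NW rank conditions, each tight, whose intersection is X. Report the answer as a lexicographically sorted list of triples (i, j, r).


Propagating the 8 rank bounds to every northwest block:

  row 1: 0, 0, 1, 1, 1
  row 2: 1, 1, 2, 2, 2
  row 3: 1, 2, 3, 3, 3
  row 4: 1, 2, 3, 4, 4
  row 5: 1, 2, 3, 4, 5

second differences of R give the permutation w = (3, 1, 2, 4, 5).

Fulton essential set (1 of the 2 Rothe cells):

[(1, 2, 0)]


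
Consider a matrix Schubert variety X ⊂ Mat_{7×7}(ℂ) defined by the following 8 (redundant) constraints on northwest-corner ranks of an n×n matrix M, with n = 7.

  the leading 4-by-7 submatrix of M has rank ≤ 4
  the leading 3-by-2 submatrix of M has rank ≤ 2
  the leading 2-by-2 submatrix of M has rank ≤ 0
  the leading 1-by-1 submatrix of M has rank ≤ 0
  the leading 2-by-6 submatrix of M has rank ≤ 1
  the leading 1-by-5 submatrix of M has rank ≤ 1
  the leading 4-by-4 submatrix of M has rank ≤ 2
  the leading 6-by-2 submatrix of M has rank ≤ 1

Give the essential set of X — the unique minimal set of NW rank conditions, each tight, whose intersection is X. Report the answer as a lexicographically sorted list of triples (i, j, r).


Propagating the 8 rank bounds to every northwest block:

  R[1]: 0 | 0 | 1 | 1 | 1 | 1 | 1
  R[2]: 0 | 0 | 1 | 1 | 1 | 1 | 2
  R[3]: 1 | 1 | 2 | 2 | 2 | 2 | 3
  R[4]: 1 | 1 | 2 | 2 | 3 | 3 | 4
  R[5]: 1 | 1 | 2 | 3 | 4 | 4 | 5
  R[6]: 1 | 1 | 2 | 3 | 4 | 5 | 6
  R[7]: 1 | 2 | 3 | 4 | 5 | 6 | 7

so w = (3, 7, 1, 5, 4, 6, 2).

Rothe diagram D(w) (11 cells), 4 SE-corners (essential conditions):

[(2, 2, 0), (2, 6, 1), (4, 4, 2), (6, 2, 1)]


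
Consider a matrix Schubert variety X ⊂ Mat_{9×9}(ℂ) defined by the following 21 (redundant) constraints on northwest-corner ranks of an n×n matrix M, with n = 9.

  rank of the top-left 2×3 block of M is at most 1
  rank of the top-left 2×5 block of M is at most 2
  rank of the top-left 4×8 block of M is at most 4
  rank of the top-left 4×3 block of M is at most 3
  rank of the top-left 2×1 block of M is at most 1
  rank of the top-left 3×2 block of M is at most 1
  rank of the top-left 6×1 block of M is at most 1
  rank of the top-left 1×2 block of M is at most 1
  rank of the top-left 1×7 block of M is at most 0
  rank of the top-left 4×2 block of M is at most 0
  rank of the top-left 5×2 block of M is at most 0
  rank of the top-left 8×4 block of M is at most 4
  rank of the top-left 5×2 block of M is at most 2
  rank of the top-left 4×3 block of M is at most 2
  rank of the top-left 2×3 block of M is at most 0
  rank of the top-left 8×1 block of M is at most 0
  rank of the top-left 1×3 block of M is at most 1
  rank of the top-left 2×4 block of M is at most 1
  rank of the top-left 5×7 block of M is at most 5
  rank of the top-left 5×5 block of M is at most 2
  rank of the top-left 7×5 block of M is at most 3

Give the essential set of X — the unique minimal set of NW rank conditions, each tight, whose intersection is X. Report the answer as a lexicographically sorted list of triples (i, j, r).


Rank table r_w(9×9) implied by the 21 constraints:

  R[1]: 0 0 0 0 0 0 0 1 1
  R[2]: 0 0 0 1 1 1 1 2 2
  R[3]: 0 0 1 2 2 2 2 3 3
  R[4]: 0 0 1 2 2 3 3 4 4
  R[5]: 0 0 1 2 2 3 4 5 5
  R[6]: 0 1 2 3 3 4 5 6 6
  R[7]: 0 1 2 3 3 4 5 6 7
  R[8]: 0 1 2 3 4 5 6 7 8
  R[9]: 1 2 3 4 5 6 7 8 9

reading off 1-entries of Δ²R: w = (8, 4, 3, 6, 7, 2, 9, 5, 1).

Fulton essential set (6 of the 22 Rothe cells):

[(1, 7, 0), (2, 3, 0), (5, 2, 0), (5, 5, 2), (7, 5, 3), (8, 1, 0)]


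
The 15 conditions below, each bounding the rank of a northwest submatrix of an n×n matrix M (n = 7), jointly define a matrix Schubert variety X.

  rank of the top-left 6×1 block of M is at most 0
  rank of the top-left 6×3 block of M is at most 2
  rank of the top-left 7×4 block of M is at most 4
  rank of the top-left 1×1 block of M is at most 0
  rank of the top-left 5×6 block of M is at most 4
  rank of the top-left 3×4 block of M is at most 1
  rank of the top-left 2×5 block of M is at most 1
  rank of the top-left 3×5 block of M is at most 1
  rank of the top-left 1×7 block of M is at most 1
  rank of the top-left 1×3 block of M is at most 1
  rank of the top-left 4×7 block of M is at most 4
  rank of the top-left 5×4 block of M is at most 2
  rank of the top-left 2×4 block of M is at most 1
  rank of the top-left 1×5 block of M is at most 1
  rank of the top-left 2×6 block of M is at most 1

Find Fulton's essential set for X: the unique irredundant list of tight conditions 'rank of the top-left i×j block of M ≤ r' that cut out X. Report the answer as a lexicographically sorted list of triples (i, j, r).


Recovering R(i,j) via the rank-extension bound from the 15 conditions:

  R[1]: 0, 1, 1, 1, 1, 1, 1
  R[2]: 0, 1, 1, 1, 1, 1, 2
  R[3]: 0, 1, 1, 1, 1, 2, 3
  R[4]: 0, 1, 2, 2, 2, 3, 4
  R[5]: 0, 1, 2, 2, 3, 4, 5
  R[6]: 0, 1, 2, 3, 4, 5, 6
  R[7]: 1, 2, 3, 4, 5, 6, 7

so w = (2, 7, 6, 3, 5, 4, 1).

D(w) has 14 cells with 4 SE-corners; essential set:

[(2, 6, 1), (3, 5, 1), (5, 4, 2), (6, 1, 0)]


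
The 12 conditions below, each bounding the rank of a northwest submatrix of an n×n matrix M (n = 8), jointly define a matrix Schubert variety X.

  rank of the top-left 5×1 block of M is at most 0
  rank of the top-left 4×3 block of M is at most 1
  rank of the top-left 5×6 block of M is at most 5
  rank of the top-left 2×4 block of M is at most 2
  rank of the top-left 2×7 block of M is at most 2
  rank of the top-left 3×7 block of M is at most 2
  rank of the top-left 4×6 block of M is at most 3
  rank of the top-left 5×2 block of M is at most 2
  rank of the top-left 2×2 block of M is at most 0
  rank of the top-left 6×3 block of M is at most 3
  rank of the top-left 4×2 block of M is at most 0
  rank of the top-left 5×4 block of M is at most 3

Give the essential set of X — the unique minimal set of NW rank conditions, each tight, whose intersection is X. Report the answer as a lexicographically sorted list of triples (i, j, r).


Rank table r_w(8×8) implied by the 12 constraints:

  i=1: 0 0 1 1 1 1 1 1
  i=2: 0 0 1 2 2 2 2 2
  i=3: 0 0 1 2 2 2 2 3
  i=4: 0 0 1 2 3 3 3 4
  i=5: 0 1 2 3 4 4 4 5
  i=6: 1 2 3 4 5 5 5 6
  i=7: 1 2 3 4 5 6 6 7
  i=8: 1 2 3 4 5 6 7 8

the unique w with this rank table is (3, 4, 8, 5, 2, 1, 6, 7).

Rothe diagram D(w) (12 cells), 3 SE-corners (essential conditions):

[(3, 7, 2), (4, 2, 0), (5, 1, 0)]


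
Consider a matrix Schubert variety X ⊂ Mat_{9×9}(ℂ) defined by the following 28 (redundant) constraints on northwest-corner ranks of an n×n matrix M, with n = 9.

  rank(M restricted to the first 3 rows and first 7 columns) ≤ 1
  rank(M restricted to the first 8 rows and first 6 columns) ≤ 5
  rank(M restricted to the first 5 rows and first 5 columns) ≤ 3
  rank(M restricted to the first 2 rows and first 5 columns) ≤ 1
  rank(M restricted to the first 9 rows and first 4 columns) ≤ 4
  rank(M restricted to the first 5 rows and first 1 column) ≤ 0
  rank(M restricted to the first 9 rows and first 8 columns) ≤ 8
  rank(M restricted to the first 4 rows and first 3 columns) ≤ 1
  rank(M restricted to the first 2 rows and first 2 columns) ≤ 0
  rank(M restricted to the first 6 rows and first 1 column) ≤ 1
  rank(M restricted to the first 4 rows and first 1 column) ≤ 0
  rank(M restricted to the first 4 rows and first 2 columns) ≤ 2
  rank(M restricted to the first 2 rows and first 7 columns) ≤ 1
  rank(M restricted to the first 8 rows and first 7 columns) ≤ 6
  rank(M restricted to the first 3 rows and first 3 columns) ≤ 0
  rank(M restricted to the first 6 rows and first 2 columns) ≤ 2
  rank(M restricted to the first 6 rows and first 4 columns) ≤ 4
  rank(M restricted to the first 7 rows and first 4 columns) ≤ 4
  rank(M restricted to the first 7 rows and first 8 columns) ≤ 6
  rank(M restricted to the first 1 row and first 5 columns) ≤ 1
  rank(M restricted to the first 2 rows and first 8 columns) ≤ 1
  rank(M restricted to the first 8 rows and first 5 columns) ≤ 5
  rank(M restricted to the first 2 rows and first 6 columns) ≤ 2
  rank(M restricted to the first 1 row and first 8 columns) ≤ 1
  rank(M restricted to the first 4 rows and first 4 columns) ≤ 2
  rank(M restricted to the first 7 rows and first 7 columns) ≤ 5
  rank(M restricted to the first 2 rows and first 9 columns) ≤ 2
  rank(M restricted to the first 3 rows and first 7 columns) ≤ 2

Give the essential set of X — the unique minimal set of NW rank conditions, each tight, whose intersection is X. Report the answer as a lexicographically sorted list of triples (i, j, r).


Recovering R(i,j) via the rank-extension bound from the 28 conditions:

  R[1]: 0, 0, 0, 1, 1, 1, 1, 1, 1
  R[2]: 0, 0, 0, 1, 1, 1, 1, 1, 2
  R[3]: 0, 0, 0, 1, 1, 1, 1, 2, 3
  R[4]: 0, 1, 1, 2, 2, 2, 2, 3, 4
  R[5]: 0, 1, 2, 3, 3, 3, 3, 4, 5
  R[6]: 1, 2, 3, 4, 4, 4, 4, 5, 6
  R[7]: 1, 2, 3, 4, 5, 5, 5, 6, 7
  R[8]: 1, 2, 3, 4, 5, 5, 6, 7, 8
  R[9]: 1, 2, 3, 4, 5, 6, 7, 8, 9

so w = (4, 9, 8, 2, 3, 1, 5, 7, 6).

5 SE-corners of the 19-cell Rothe diagram give Ess(w):

[(2, 8, 1), (3, 3, 0), (3, 7, 1), (5, 1, 0), (8, 6, 5)]


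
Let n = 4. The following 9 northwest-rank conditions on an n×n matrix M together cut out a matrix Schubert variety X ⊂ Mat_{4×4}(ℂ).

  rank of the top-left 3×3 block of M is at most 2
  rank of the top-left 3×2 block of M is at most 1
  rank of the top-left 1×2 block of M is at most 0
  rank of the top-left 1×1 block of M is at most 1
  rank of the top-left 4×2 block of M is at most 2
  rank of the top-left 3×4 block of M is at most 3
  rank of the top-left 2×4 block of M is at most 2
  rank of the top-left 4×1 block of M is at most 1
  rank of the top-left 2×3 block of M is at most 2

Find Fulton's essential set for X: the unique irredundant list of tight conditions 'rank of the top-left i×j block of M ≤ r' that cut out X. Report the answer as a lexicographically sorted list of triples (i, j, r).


Propagating the 9 rank bounds to every northwest block:

  row 1: 0  0  1  1
  row 2: 1  1  2  2
  row 3: 1  1  2  3
  row 4: 1  2  3  4

so w = (3, 1, 4, 2).

ℓ(w)=3; the 2 essential cells (i,j,r):

[(1, 2, 0), (3, 2, 1)]


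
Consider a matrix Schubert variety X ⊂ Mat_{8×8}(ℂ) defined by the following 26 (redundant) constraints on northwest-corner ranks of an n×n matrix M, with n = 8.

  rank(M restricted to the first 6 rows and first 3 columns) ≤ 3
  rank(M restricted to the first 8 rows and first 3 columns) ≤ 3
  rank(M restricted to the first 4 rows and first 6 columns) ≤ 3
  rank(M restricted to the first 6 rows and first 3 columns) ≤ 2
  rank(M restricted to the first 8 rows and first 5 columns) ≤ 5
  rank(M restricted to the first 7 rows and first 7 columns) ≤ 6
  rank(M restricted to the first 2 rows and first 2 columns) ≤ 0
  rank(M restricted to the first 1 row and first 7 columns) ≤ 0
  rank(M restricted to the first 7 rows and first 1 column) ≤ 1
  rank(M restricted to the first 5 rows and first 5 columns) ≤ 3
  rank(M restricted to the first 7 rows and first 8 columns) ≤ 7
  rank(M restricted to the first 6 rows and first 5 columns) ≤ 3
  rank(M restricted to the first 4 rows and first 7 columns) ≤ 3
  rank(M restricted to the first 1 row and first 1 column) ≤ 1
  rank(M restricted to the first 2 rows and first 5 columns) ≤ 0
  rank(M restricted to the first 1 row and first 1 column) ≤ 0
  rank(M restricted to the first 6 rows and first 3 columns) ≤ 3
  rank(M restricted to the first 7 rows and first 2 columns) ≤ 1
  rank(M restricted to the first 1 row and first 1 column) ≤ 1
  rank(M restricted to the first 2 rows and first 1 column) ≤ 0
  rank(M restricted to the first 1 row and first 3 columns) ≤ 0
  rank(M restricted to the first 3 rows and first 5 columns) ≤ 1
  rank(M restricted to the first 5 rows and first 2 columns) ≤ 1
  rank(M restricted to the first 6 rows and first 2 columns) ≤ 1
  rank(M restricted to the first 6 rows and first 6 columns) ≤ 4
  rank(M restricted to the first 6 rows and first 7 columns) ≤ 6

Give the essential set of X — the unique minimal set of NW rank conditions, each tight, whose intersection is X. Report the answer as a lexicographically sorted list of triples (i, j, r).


Recovering R(i,j) via the rank-extension bound from the 26 conditions:

  R[1]: 0 0 0 0 0 0 0 1
  R[2]: 0 0 0 0 0 1 1 2
  R[3]: 1 1 1 1 1 2 2 3
  R[4]: 1 1 2 2 2 3 3 4
  R[5]: 1 1 2 3 3 4 4 5
  R[6]: 1 1 2 3 3 4 5 6
  R[7]: 1 1 2 3 4 5 6 7
  R[8]: 1 2 3 4 5 6 7 8

the unique w with this rank table is (8, 6, 1, 3, 4, 7, 5, 2).

4 SE-corners of the 17-cell Rothe diagram give Ess(w):

[(1, 7, 0), (2, 5, 0), (6, 5, 3), (7, 2, 1)]


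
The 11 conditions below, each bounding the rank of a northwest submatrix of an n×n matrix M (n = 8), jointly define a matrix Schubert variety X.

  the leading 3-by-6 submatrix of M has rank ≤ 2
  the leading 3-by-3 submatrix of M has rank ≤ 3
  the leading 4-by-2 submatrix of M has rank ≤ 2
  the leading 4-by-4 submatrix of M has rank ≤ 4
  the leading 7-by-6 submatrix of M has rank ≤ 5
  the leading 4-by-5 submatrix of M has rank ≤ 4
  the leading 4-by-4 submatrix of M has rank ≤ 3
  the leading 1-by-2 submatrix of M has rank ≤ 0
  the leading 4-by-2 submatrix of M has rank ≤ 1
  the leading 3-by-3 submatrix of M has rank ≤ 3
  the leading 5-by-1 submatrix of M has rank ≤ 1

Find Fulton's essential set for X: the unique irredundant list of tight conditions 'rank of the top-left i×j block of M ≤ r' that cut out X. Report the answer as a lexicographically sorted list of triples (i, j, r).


Computing R[i][j] = min implied NW-rank bound (n=8, 11 conditions):

  R[1]: 0  0  1  1  1  1  1  1
  R[2]: 1  1  2  2  2  2  2  2
  R[3]: 1  1  2  2  2  2  3  3
  R[4]: 1  1  2  3  3  3  4  4
  R[5]: 1  2  3  4  4  4  5  5
  R[6]: 1  2  3  4  5  5  6  6
  R[7]: 1  2  3  4  5  5  6  7
  R[8]: 1  2  3  4  5  6  7  8

the unique w with this rank table is (3, 1, 7, 4, 2, 5, 8, 6).

|D(w)|=8, |Ess(w)|=4:

[(1, 2, 0), (3, 6, 2), (4, 2, 1), (7, 6, 5)]


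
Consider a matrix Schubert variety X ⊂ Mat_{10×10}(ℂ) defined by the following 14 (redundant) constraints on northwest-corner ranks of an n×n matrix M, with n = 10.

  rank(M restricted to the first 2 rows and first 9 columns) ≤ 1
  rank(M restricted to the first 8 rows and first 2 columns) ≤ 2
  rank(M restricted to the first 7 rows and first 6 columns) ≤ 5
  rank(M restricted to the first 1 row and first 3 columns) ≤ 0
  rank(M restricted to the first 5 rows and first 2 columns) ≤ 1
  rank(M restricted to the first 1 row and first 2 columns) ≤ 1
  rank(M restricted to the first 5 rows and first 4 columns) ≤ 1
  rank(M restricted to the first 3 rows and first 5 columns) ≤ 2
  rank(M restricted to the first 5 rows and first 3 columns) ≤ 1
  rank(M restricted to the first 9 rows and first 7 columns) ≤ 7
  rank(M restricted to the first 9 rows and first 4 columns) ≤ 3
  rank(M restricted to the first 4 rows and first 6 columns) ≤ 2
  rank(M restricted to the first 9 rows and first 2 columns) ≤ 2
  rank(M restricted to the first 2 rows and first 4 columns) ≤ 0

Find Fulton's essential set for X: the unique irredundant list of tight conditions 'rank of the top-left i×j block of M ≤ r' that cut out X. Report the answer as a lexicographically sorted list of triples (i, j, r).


Computing R[i][j] = min implied NW-rank bound (n=10, 14 conditions):

  i=1: 0, 0, 0, 0, 1, 1, 1, 1, 1, 1
  i=2: 0, 0, 0, 0, 1, 1, 1, 1, 1, 2
  i=3: 1, 1, 1, 1, 2, 2, 2, 2, 2, 3
  i=4: 1, 1, 1, 1, 2, 2, 3, 3, 3, 4
  i=5: 1, 1, 1, 1, 2, 3, 4, 4, 4, 5
  i=6: 1, 2, 2, 2, 3, 4, 5, 5, 5, 6
  i=7: 1, 2, 3, 3, 4, 5, 6, 6, 6, 7
  i=8: 1, 2, 3, 3, 4, 5, 6, 7, 7, 8
  i=9: 1, 2, 3, 3, 4, 5, 6, 7, 8, 9
  i=10: 1, 2, 3, 4, 5, 6, 7, 8, 9, 10

reading off 1-entries of Δ²R: w = (5, 10, 1, 7, 6, 2, 3, 8, 9, 4).

D(w) has 21 cells with 5 SE-corners; essential set:

[(2, 4, 0), (2, 9, 1), (4, 6, 2), (5, 4, 1), (9, 4, 3)]


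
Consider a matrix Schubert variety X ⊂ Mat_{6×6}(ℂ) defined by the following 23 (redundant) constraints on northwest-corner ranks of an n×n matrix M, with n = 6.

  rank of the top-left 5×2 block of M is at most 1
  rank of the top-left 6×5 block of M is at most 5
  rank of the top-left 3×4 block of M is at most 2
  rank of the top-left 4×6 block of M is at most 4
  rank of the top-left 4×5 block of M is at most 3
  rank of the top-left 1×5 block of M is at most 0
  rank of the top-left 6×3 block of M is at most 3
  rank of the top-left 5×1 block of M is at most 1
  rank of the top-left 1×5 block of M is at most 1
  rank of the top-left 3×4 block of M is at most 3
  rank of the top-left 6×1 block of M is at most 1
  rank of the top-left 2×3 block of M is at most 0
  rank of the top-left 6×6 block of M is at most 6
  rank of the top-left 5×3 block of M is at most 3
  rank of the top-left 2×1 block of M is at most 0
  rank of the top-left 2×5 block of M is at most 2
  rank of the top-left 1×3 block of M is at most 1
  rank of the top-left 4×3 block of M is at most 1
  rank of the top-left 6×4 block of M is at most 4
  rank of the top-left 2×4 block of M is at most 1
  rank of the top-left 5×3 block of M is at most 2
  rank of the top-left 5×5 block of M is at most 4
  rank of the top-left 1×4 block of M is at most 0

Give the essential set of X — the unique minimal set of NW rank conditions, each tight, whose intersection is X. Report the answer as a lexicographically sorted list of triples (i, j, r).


Reconstructing r_w from the 23 given conditions:

  i=1: 0 | 0 | 0 | 0 | 0 | 1
  i=2: 0 | 0 | 0 | 1 | 1 | 2
  i=3: 1 | 1 | 1 | 2 | 2 | 3
  i=4: 1 | 1 | 1 | 2 | 3 | 4
  i=5: 1 | 1 | 2 | 3 | 4 | 5
  i=6: 1 | 2 | 3 | 4 | 5 | 6

second differences of R give the permutation w = (6, 4, 1, 5, 3, 2).

ℓ(w)=11; the 4 essential cells (i,j,r):

[(1, 5, 0), (2, 3, 0), (4, 3, 1), (5, 2, 1)]


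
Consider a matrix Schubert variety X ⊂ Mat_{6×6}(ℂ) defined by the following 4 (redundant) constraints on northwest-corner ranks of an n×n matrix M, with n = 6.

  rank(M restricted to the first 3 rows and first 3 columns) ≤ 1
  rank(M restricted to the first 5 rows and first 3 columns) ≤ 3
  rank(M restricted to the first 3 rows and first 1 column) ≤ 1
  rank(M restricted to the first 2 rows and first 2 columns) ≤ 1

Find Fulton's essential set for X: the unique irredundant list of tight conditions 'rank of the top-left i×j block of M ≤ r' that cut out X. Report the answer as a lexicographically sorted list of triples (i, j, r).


Computing R[i][j] = min implied NW-rank bound (n=6, 4 conditions):

  1  1  1  1  1  1
  1  1  1  2  2  2
  1  1  1  2  3  3
  1  2  2  3  4  4
  1  2  3  4  5  5
  1  2  3  4  5  6

giving w = (1, 4, 5, 2, 3, 6) via Δ²R.

Fulton essential set (1 of the 4 Rothe cells):

[(3, 3, 1)]


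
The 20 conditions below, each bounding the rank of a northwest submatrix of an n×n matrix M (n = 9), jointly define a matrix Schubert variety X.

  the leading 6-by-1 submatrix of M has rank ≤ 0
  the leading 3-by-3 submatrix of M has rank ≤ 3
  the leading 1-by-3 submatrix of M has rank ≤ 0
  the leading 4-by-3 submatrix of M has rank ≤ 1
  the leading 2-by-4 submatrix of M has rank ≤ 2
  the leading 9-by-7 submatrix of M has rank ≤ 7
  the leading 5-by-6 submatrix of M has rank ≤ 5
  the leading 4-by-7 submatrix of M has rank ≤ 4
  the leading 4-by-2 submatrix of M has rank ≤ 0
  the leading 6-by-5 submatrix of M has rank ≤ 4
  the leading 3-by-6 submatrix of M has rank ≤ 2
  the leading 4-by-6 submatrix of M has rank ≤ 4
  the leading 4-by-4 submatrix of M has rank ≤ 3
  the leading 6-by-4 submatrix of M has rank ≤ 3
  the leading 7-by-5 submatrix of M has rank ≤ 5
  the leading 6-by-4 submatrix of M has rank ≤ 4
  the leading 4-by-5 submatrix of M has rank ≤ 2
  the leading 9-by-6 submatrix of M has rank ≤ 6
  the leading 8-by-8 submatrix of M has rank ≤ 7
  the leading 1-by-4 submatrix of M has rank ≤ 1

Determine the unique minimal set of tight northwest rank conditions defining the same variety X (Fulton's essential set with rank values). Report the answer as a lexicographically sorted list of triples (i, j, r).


Computing R[i][j] = min implied NW-rank bound (n=9, 20 conditions):

  row 1: 0 | 0 | 0 | 1 | 1 | 1 | 1 | 1 | 1
  row 2: 0 | 0 | 1 | 2 | 2 | 2 | 2 | 2 | 2
  row 3: 0 | 0 | 1 | 2 | 2 | 2 | 3 | 3 | 3
  row 4: 0 | 0 | 1 | 2 | 2 | 3 | 4 | 4 | 4
  row 5: 0 | 1 | 2 | 3 | 3 | 4 | 5 | 5 | 5
  row 6: 0 | 1 | 2 | 3 | 4 | 5 | 6 | 6 | 6
  row 7: 1 | 2 | 3 | 4 | 5 | 6 | 7 | 7 | 7
  row 8: 1 | 2 | 3 | 4 | 5 | 6 | 7 | 7 | 8
  row 9: 1 | 2 | 3 | 4 | 5 | 6 | 7 | 8 | 9

reading off 1-entries of Δ²R: w = (4, 3, 7, 6, 2, 5, 1, 9, 8).

6 SE-corners of the 15-cell Rothe diagram give Ess(w):

[(1, 3, 0), (3, 6, 2), (4, 2, 0), (4, 5, 2), (6, 1, 0), (8, 8, 7)]


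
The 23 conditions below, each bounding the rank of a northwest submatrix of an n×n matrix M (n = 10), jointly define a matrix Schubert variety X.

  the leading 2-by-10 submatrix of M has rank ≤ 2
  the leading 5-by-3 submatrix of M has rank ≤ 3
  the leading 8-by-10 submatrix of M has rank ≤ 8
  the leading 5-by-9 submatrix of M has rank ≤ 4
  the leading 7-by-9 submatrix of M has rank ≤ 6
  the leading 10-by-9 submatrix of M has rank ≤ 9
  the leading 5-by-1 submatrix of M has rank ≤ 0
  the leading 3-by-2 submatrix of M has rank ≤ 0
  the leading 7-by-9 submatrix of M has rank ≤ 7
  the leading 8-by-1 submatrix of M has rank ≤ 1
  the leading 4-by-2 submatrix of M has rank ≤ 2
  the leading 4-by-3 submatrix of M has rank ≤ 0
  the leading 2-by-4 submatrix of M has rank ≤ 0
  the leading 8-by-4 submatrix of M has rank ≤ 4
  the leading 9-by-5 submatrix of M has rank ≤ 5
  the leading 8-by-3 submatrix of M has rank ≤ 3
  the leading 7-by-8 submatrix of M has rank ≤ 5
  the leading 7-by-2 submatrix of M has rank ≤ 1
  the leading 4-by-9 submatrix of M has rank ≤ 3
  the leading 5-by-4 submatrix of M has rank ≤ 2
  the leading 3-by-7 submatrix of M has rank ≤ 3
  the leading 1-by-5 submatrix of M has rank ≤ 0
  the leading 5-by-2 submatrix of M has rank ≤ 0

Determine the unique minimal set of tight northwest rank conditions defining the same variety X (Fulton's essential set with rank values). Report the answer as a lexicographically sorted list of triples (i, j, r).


Reconstructing r_w from the 23 given conditions:

  i=1: 0, 0, 0, 0, 0, 1, 1, 1, 1, 1
  i=2: 0, 0, 0, 0, 1, 2, 2, 2, 2, 2
  i=3: 0, 0, 0, 1, 2, 3, 3, 3, 3, 3
  i=4: 0, 0, 0, 1, 2, 3, 3, 3, 3, 4
  i=5: 0, 0, 1, 2, 3, 4, 4, 4, 4, 5
  i=6: 1, 1, 2, 3, 4, 5, 5, 5, 5, 6
  i=7: 1, 1, 2, 3, 4, 5, 5, 5, 6, 7
  i=8: 1, 2, 3, 4, 5, 6, 6, 6, 7, 8
  i=9: 1, 2, 3, 4, 5, 6, 7, 7, 8, 9
  i=10: 1, 2, 3, 4, 5, 6, 7, 8, 9, 10

so w = (6, 5, 4, 10, 3, 1, 9, 2, 7, 8).

Fulton essential set (7 of the 23 Rothe cells):

[(1, 5, 0), (2, 4, 0), (4, 3, 0), (4, 9, 3), (5, 2, 0), (7, 2, 1), (7, 8, 5)]


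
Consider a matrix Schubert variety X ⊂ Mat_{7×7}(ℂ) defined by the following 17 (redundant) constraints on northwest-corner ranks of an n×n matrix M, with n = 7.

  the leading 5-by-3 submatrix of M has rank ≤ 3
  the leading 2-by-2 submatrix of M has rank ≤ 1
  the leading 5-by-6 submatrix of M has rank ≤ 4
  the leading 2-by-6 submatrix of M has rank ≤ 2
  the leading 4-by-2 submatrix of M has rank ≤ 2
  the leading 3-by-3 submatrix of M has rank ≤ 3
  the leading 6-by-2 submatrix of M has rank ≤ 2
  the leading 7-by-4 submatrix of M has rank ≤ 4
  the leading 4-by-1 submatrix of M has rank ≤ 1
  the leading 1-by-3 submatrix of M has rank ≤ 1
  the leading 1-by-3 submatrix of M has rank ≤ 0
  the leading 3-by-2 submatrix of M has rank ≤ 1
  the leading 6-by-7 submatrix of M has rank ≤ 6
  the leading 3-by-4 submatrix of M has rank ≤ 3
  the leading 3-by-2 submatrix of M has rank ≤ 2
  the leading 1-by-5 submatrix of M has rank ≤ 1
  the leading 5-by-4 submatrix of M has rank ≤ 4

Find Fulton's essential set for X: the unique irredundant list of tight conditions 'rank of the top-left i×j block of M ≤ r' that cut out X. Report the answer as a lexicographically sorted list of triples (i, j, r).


Reconstructing r_w from the 17 given conditions:

  row 1: 0 | 0 | 0 | 1 | 1 | 1 | 1
  row 2: 1 | 1 | 1 | 2 | 2 | 2 | 2
  row 3: 1 | 1 | 2 | 3 | 3 | 3 | 3
  row 4: 1 | 2 | 3 | 4 | 4 | 4 | 4
  row 5: 1 | 2 | 3 | 4 | 4 | 4 | 5
  row 6: 1 | 2 | 3 | 4 | 5 | 5 | 6
  row 7: 1 | 2 | 3 | 4 | 5 | 6 | 7

second differences of R give the permutation w = (4, 1, 3, 2, 7, 5, 6).

Fulton essential set (3 of the 6 Rothe cells):

[(1, 3, 0), (3, 2, 1), (5, 6, 4)]


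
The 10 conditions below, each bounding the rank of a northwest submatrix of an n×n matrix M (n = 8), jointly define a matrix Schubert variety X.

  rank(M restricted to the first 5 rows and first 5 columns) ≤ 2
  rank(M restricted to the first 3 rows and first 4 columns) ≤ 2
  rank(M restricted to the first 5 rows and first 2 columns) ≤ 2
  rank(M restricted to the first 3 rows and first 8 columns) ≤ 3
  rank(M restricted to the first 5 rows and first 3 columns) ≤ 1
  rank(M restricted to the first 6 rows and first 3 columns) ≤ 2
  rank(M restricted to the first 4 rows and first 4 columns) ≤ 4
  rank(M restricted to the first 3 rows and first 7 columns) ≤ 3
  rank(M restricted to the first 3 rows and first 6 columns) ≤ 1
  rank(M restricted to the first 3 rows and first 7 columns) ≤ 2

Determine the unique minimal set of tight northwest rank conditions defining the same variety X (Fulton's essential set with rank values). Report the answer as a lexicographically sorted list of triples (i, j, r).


Rank table r_w(8×8) implied by the 10 constraints:

  1, 1, 1, 1, 1, 1, 1, 1
  1, 1, 1, 1, 1, 1, 2, 2
  1, 1, 1, 1, 1, 1, 2, 3
  1, 1, 1, 2, 2, 2, 3, 4
  1, 1, 1, 2, 2, 3, 4, 5
  1, 2, 2, 3, 3, 4, 5, 6
  1, 2, 3, 4, 4, 5, 6, 7
  1, 2, 3, 4, 5, 6, 7, 8

so w = (1, 7, 8, 4, 6, 2, 3, 5).

3 SE-corners of the 15-cell Rothe diagram give Ess(w):

[(3, 6, 1), (5, 3, 1), (5, 5, 2)]


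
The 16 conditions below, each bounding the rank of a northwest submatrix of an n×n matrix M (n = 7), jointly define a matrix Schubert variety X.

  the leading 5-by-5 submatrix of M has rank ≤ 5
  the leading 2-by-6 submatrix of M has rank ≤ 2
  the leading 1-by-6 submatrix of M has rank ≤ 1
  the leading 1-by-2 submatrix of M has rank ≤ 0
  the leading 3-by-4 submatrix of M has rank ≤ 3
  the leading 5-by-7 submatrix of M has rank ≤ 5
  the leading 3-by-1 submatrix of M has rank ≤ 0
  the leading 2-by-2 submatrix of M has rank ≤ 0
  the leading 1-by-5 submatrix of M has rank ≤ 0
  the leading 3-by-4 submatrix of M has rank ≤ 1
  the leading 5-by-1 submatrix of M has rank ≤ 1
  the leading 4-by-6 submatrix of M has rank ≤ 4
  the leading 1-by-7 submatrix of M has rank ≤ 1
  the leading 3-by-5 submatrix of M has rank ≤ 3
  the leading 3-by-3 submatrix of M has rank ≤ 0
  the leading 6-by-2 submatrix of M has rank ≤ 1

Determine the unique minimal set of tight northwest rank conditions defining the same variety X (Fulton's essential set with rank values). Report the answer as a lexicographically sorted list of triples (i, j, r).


Rank table r_w(7×7) implied by the 16 constraints:

  row 1: 0  0  0  0  0  1  1
  row 2: 0  0  0  1  1  2  2
  row 3: 0  0  0  1  2  3  3
  row 4: 1  1  1  2  3  4  4
  row 5: 1  1  2  3  4  5  5
  row 6: 1  1  2  3  4  5  6
  row 7: 1  2  3  4  5  6  7

so w = (6, 4, 5, 1, 3, 7, 2).

Rothe diagram D(w) (13 cells), 3 SE-corners (essential conditions):

[(1, 5, 0), (3, 3, 0), (6, 2, 1)]


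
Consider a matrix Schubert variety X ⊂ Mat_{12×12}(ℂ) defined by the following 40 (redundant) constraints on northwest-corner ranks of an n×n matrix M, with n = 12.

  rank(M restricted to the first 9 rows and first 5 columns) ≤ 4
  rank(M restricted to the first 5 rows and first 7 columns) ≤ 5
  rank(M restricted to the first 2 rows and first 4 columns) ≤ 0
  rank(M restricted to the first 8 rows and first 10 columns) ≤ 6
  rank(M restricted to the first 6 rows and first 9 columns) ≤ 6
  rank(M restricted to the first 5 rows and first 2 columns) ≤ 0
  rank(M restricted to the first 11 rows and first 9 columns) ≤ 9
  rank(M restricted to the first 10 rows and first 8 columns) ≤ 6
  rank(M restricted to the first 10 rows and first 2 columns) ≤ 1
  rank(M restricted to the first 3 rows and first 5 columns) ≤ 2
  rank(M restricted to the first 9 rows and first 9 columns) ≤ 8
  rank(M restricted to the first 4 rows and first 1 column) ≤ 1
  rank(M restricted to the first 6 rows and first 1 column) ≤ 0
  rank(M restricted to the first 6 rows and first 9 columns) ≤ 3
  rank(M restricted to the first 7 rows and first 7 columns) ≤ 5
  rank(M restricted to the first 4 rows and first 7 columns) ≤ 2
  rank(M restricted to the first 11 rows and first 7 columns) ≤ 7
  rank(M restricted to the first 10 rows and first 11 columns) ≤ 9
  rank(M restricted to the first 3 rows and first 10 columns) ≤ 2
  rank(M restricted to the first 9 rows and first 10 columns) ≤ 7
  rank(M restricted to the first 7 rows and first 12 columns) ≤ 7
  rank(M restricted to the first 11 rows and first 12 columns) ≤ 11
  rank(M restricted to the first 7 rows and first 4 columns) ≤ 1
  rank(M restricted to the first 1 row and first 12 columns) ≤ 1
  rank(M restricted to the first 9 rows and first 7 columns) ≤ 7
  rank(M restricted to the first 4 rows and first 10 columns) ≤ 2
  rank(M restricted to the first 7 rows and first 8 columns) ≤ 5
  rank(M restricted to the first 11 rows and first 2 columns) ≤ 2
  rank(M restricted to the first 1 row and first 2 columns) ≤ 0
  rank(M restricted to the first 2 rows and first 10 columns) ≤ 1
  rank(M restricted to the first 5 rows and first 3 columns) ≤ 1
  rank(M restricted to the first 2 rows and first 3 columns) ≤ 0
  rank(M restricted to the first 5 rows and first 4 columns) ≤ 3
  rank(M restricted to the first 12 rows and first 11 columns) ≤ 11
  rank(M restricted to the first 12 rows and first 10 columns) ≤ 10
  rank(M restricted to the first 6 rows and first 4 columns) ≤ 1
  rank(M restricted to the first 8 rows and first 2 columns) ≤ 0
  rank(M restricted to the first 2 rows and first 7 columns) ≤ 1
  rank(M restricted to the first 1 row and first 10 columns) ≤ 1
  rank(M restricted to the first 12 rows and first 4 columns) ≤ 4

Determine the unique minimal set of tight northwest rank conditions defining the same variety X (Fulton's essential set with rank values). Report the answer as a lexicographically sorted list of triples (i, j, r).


Reconstructing r_w from the 40 given conditions:

  0, 0, 0, 0, 1, 1, 1, 1, 1, 1, 1, 1
  0, 0, 0, 0, 1, 1, 1, 1, 1, 1, 2, 2
  0, 0, 1, 1, 2, 2, 2, 2, 2, 2, 3, 3
  0, 0, 1, 1, 2, 2, 2, 2, 2, 2, 3, 4
  0, 0, 1, 1, 2, 3, 3, 3, 3, 3, 4, 5
  0, 0, 1, 1, 2, 3, 3, 3, 3, 4, 5, 6
  0, 0, 1, 1, 2, 3, 4, 4, 4, 5, 6, 7
  0, 0, 1, 2, 3, 4, 5, 5, 5, 6, 7, 8
  1, 1, 2, 3, 4, 5, 6, 6, 6, 7, 8, 9
  1, 1, 2, 3, 4, 5, 6, 6, 7, 8, 9, 10
  1, 2, 3, 4, 5, 6, 7, 7, 8, 9, 10, 11
  1, 2, 3, 4, 5, 6, 7, 8, 9, 10, 11, 12

giving w = (5, 11, 3, 12, 6, 10, 7, 4, 1, 9, 2, 8) via Δ²R.

D(w) has 39 cells with 8 SE-corners; essential set:

[(2, 4, 0), (2, 10, 1), (4, 10, 2), (6, 9, 3), (7, 4, 1), (8, 2, 0), (10, 2, 1), (10, 8, 6)]


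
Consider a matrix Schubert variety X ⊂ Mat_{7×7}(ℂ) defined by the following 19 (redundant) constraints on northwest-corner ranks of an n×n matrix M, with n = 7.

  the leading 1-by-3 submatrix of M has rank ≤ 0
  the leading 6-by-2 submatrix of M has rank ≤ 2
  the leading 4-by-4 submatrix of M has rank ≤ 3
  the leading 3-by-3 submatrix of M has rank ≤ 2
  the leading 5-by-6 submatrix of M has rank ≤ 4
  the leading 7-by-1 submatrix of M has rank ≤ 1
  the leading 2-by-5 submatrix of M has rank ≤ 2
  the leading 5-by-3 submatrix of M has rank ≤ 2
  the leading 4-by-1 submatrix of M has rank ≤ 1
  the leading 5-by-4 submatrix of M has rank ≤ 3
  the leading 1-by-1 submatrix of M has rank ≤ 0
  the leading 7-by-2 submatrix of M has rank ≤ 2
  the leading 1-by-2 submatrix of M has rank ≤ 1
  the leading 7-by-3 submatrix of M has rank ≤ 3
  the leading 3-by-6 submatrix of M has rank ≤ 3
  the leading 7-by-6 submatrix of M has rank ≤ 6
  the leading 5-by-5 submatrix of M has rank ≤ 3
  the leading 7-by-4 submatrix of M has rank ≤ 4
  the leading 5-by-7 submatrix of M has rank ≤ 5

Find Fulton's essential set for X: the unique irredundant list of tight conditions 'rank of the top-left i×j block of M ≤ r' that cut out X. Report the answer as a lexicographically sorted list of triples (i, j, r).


Rank table r_w(7×7) implied by the 19 constraints:

  row 1: 0, 0, 0, 1, 1, 1, 1
  row 2: 1, 1, 1, 2, 2, 2, 2
  row 3: 1, 2, 2, 3, 3, 3, 3
  row 4: 1, 2, 2, 3, 3, 4, 4
  row 5: 1, 2, 2, 3, 3, 4, 5
  row 6: 1, 2, 3, 4, 4, 5, 6
  row 7: 1, 2, 3, 4, 5, 6, 7

second differences of R give the permutation w = (4, 1, 2, 6, 7, 3, 5).

ℓ(w)=7; the 3 essential cells (i,j,r):

[(1, 3, 0), (5, 3, 2), (5, 5, 3)]


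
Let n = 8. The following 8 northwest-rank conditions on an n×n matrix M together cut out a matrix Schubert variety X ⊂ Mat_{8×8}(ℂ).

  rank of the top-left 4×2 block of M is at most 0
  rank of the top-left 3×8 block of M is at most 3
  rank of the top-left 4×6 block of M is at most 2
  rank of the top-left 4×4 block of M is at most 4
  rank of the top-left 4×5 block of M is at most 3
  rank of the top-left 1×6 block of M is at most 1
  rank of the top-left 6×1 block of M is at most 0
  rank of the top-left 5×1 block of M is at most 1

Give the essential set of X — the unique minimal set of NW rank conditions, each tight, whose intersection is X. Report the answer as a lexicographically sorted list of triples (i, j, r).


Reconstructing r_w from the 8 given conditions:

  row 1: 0, 0, 1, 1, 1, 1, 1, 1
  row 2: 0, 0, 1, 2, 2, 2, 2, 2
  row 3: 0, 0, 1, 2, 2, 2, 3, 3
  row 4: 0, 0, 1, 2, 2, 2, 3, 4
  row 5: 0, 1, 2, 3, 3, 3, 4, 5
  row 6: 0, 1, 2, 3, 4, 4, 5, 6
  row 7: 1, 2, 3, 4, 5, 5, 6, 7
  row 8: 1, 2, 3, 4, 5, 6, 7, 8

giving w = (3, 4, 7, 8, 2, 5, 1, 6) via Δ²R.

Fulton essential set (3 of the 14 Rothe cells):

[(4, 2, 0), (4, 6, 2), (6, 1, 0)]


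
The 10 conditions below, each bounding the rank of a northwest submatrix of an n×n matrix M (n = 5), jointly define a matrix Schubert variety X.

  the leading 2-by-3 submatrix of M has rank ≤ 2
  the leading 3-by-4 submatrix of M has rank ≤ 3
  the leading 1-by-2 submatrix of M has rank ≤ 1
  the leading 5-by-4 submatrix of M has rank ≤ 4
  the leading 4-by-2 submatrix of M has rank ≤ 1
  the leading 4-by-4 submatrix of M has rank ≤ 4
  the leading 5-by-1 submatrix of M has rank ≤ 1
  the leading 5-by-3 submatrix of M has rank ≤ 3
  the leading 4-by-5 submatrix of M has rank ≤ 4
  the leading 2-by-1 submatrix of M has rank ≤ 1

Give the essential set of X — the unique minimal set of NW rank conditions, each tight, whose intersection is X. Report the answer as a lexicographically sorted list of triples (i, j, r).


Computing R[i][j] = min implied NW-rank bound (n=5, 10 conditions):

  row 1: 1  1  1  1  1
  row 2: 1  1  2  2  2
  row 3: 1  1  2  3  3
  row 4: 1  1  2  3  4
  row 5: 1  2  3  4  5

giving w = (1, 3, 4, 5, 2) via Δ²R.

Fulton essential set (1 of the 3 Rothe cells):

[(4, 2, 1)]


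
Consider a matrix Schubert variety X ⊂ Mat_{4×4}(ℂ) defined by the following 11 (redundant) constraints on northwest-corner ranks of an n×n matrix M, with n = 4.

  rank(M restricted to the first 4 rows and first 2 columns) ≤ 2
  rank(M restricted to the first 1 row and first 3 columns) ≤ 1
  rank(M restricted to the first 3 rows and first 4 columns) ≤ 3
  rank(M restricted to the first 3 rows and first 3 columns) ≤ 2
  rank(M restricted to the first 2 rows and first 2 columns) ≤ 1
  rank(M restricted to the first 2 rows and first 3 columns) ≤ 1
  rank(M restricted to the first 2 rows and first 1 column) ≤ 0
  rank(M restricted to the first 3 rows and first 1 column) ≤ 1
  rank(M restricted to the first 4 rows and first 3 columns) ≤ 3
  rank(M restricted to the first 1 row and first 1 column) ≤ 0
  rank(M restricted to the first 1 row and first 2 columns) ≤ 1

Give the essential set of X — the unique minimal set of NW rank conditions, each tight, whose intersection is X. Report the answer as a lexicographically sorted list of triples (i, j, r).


Recovering R(i,j) via the rank-extension bound from the 11 conditions:

  R[1]: 0 | 1 | 1 | 1
  R[2]: 0 | 1 | 1 | 2
  R[3]: 1 | 2 | 2 | 3
  R[4]: 1 | 2 | 3 | 4

giving w = (2, 4, 1, 3) via Δ²R.

2 SE-corners of the 3-cell Rothe diagram give Ess(w):

[(2, 1, 0), (2, 3, 1)]


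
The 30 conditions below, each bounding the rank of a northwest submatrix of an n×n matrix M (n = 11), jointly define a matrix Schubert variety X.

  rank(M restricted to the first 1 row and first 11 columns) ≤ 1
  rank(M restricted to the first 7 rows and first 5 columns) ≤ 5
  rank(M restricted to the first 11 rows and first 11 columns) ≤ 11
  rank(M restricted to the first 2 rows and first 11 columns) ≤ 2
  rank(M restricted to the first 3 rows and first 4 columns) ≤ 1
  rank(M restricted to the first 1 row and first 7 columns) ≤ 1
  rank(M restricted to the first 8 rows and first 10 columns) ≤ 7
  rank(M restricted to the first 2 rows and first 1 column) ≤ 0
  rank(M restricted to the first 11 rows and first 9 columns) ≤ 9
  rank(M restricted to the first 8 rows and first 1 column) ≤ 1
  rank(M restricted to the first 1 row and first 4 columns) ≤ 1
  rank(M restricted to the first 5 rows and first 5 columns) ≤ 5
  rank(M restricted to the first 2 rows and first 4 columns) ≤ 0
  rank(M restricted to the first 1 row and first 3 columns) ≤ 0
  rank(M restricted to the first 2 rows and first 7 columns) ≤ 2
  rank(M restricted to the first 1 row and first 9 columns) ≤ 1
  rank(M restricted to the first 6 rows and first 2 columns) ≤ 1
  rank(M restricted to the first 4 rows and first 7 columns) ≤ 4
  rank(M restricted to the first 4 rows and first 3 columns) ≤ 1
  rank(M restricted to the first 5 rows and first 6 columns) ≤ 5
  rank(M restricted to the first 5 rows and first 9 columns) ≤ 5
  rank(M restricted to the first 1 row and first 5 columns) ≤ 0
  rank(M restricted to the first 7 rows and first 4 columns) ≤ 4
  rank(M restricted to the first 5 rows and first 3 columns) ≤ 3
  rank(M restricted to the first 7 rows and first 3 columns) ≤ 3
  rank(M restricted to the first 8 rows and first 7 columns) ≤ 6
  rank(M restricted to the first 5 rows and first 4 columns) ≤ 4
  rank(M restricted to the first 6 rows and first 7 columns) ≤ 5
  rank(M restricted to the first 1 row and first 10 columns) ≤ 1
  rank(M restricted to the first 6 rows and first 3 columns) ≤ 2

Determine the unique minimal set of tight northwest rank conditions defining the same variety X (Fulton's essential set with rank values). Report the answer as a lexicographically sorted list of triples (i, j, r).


Propagating the 30 rank bounds to every northwest block:

  R[1]: 0  0  0  0  0  1  1  1  1  1  1
  R[2]: 0  0  0  0  1  2  2  2  2  2  2
  R[3]: 1  1  1  1  2  3  3  3  3  3  3
  R[4]: 1  1  1  2  3  4  4  4  4  4  4
  R[5]: 1  1  2  3  4  5  5  5  5  5  5
  R[6]: 1  1  2  3  4  5  5  6  6  6  6
  R[7]: 1  2  3  4  5  6  6  7  7  7  7
  R[8]: 1  2  3  4  5  6  6  7  7  7  8
  R[9]: 1  2  3  4  5  6  7  8  8  8  9
  R[10]: 1  2  3  4  5  6  7  8  9  9  10
  R[11]: 1  2  3  4  5  6  7  8  9  10  11

the unique w with this rank table is (6, 5, 1, 4, 3, 8, 2, 11, 7, 9, 10).

7 SE-corners of the 17-cell Rothe diagram give Ess(w):

[(1, 5, 0), (2, 4, 0), (4, 3, 1), (6, 2, 1), (6, 7, 5), (8, 7, 6), (8, 10, 7)]
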